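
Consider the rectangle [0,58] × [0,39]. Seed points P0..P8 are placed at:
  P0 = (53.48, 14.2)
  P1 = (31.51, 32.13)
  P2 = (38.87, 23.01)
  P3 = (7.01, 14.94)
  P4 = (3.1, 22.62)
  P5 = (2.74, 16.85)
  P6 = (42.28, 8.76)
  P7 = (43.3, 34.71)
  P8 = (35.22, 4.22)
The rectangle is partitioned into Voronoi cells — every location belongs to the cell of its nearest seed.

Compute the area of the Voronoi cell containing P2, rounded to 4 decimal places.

1. box [0,58]×[0,39]: [(0, 0) (58, 0) (58, 39) (0, 39)]
2. ⊥bis P2·P0 via (46.175,18.605): [(0, 0) (34.956, 0) (58, 38.2149) (58, 39) (0, 39)]  |A|=1821.6873
3. ⊥bis P2·P1 via (35.19,27.57): [(1.0272, 0) (34.956, 0) (58, 38.2149) (58, 39) (49.3533, 39)]  |A|=839.2688
4. ⊥bis P2·P3 via (22.94,18.975): [(23.2115, 17.9031) (27.7463, 0) (34.956, 0) (58, 38.2149) (58, 39) (49.3533, 39)]  |A|=600.0908
5. ⊥bis P2·P4 via (20.985,22.815): [(23.2115, 17.9031) (27.7463, 0) (34.956, 0) (58, 38.2149) (58, 39) (49.3533, 39)]  |A|=600.0908
6. ⊥bis P2·P5 via (20.805,19.93): [(23.2115, 17.9031) (27.7463, 0) (34.956, 0) (58, 38.2149) (58, 39) (49.3533, 39)]  |A|=600.0908
7. ⊥bis P2·P6 via (40.575,15.885): [(23.2115, 17.9031) (24.6858, 12.0827) (45.2026, 16.9924) (58, 38.2149) (58, 39) (49.3533, 39)]  |A|=407.3736
8. ⊥bis P2·P7 via (41.085,28.86): [(38.1606, 29.9673) (23.2115, 17.9031) (24.6858, 12.0827) (45.2026, 16.9924) (50.2633, 25.3848)]  |A|=265.1675
9. ⊥bis P2·P8 via (37.045,13.615): [(38.1606, 29.9673) (23.2115, 17.9031) (23.638, 16.2193) (33.7575, 14.2536) (45.2026, 16.9924) (50.2633, 25.3848)]  |A|=245.2671
10. canonical 6-gon: [(38.1606, 29.9673) (23.2115, 17.9031) (23.638, 16.2193) (33.7575, 14.2536) (45.2026, 16.9924) (50.2633, 25.3848)]
11. shoelace: 245.2671

Area of P2's cell: 245.2671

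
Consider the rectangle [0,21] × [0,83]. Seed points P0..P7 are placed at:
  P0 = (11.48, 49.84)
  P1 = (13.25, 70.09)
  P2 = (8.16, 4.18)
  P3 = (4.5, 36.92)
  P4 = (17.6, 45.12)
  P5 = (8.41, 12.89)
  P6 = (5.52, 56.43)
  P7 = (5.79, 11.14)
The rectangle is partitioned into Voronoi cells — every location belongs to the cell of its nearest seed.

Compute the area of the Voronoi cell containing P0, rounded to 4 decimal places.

1. box [0,21]×[0,83]: [(0, 0) (21, 0) (21, 83) (0, 83)]
2. ⊥bis P0·P1 via (12.365,59.965): [(0, 61.0458) (0, 0) (21, 0) (21, 59.2102)]  |A|=1262.6883
3. ⊥bis P0·P2 via (9.82,27.01): [(0, 61.0458) (0, 27.724) (21, 26.1971) (21, 59.2102)]  |A|=696.5166
4. ⊥bis P0·P3 via (7.99,43.38): [(0, 61.0458) (0, 47.6966) (21, 36.3514) (21, 59.2102)]  |A|=380.1848
5. ⊥bis P0·P4 via (14.54,47.48): [(0, 61.0458) (0, 47.6966) (10.3815, 42.088) (21, 55.8561) (21, 59.2102)]  |A|=276.6291
6. ⊥bis P0·P5 via (9.945,31.365): [(0, 61.0458) (0, 47.6966) (10.3815, 42.088) (21, 55.8561) (21, 59.2102)]  |A|=276.6291
7. ⊥bis P0·P6 via (8.5,53.135): [(15.727, 59.6711) (1.5568, 46.8555) (10.3815, 42.088) (21, 55.8561) (21, 59.2102)]  |A|=155.7229
8. ⊥bis P0·P7 via (8.635,30.49): [(15.727, 59.6711) (1.5568, 46.8555) (10.3815, 42.088) (21, 55.8561) (21, 59.2102)]  |A|=155.7229
9. canonical 5-gon: [(15.727, 59.6711) (1.5568, 46.8555) (10.3815, 42.088) (21, 55.8561) (21, 59.2102)]
10. shoelace: 155.7229

Area of P0's cell: 155.7229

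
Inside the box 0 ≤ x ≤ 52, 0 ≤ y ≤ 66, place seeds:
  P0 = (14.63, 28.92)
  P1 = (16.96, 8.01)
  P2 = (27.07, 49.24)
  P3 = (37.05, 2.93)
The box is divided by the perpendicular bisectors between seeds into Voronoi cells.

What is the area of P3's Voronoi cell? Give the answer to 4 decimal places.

Area of P3's cell: 624.3665

1. box [0,52]×[0,66]: [(0, 0) (52, 0) (52, 66) (0, 66)]
2. ⊥bis P3·P0 via (25.84,15.925): [(7.3792, 0) (52, 0) (52, 38.4916)]  |A|=858.7637
3. ⊥bis P3·P1 via (27.005,5.47): [(30.7112, 20.1271) (25.6218, 0) (52, 0) (52, 38.4916)]  |A|=675.178
4. ⊥bis P3·P2 via (32.06,26.085): [(39.4686, 27.6816) (30.7112, 20.1271) (25.6218, 0) (52, 0) (52, 30.3822)]  |A|=624.3665
5. canonical 5-gon: [(39.4686, 27.6816) (30.7112, 20.1271) (25.6218, 0) (52, 0) (52, 30.3822)]
6. shoelace: 624.3665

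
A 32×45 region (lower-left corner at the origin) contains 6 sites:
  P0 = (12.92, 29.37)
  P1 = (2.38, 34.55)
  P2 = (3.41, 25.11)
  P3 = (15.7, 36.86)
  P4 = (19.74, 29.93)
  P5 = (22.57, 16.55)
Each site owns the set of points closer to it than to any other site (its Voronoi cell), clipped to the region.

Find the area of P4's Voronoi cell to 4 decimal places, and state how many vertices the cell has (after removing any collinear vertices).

1. box [0,32]×[0,45]: [(0, 0) (32, 0) (32, 45) (0, 45)]
2. ⊥bis P4·P0 via (16.33,29.65): [(18.7646, 0) (32, 0) (32, 45) (15.0696, 45)]  |A|=678.7306
3. ⊥bis P4·P1 via (11.06,32.24): [(18.7646, 0) (32, 0) (32, 45) (15.0696, 45)]  |A|=678.7306
4. ⊥bis P4·P2 via (11.575,27.52): [(18.4049, 4.3805) (19.6979, 0) (32, 0) (32, 45) (15.0696, 45)]  |A|=676.6866
5. ⊥bis P4·P3 via (17.72,33.395): [(16.1, 32.4506) (18.4049, 4.3805) (19.6979, 0) (32, 0) (32, 41.7198)]  |A|=544.3763
6. ⊥bis P4·P5 via (21.155,23.24): [(16.1, 32.4506) (16.9297, 22.3463) (32, 25.5338) (32, 41.7198)]  |A|=206.1382
7. canonical 4-gon: [(16.1, 32.4506) (16.9297, 22.3463) (32, 25.5338) (32, 41.7198)]
8. shoelace: 206.1382

Area of P4's cell: 206.1382 (4 vertices)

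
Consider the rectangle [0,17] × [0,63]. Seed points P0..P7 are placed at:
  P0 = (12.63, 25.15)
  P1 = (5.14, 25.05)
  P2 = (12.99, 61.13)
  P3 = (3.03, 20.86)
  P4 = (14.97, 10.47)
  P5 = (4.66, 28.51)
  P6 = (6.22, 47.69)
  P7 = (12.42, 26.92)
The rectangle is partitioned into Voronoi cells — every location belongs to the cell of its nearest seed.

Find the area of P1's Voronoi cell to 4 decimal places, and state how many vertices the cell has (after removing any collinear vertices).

1. box [0,17]×[0,63]: [(0, 0) (17, 0) (17, 63) (0, 63)]
2. ⊥bis P1·P0 via (8.885,25.1): [(0, 0) (9.2201, 0) (8.379, 63) (0, 63)]  |A|=554.3718
3. ⊥bis P1·P2 via (9.065,43.09): [(0, 45.0623) (0, 0) (9.2201, 0) (8.6436, 43.1817)]  |A|=393.82
4. ⊥bis P1·P3 via (4.085,22.955): [(0, 45.0623) (0, 25.0121) (8.9463, 20.5069) (8.6436, 43.1817)]  |A|=187.3986
5. ⊥bis P1·P4 via (10.055,17.76): [(0, 45.0623) (0, 25.0121) (8.9463, 20.5069) (8.6436, 43.1817)]  |A|=187.3986
6. ⊥bis P1·P5 via (4.9,26.78): [(0, 26.1002) (0, 25.0121) (8.9463, 20.5069) (8.8552, 27.3287)]  |A|=35.1274
7. ⊥bis P1·P6 via (5.68,36.37): [(0, 26.1002) (0, 25.0121) (8.9463, 20.5069) (8.8552, 27.3287)]  |A|=35.1274
8. ⊥bis P1·P7 via (8.78,25.985): [(8.4493, 27.2724) (0, 26.1002) (0, 25.0121) (8.9463, 20.5069) (8.8783, 25.6023)]  |A|=34.7764
9. canonical 5-gon: [(8.4493, 27.2724) (0, 26.1002) (0, 25.0121) (8.9463, 20.5069) (8.8783, 25.6023)]
10. shoelace: 34.7764

Area of P1's cell: 34.7764 (5 vertices)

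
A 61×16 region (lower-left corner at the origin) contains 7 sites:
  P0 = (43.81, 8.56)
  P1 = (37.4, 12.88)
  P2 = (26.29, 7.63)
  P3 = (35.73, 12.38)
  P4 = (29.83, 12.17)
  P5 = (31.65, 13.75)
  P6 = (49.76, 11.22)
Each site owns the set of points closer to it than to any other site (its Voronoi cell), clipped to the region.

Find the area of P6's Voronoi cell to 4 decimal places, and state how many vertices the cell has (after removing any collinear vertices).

Area of P6's cell: 213.9181 (5 vertices)

1. box [0,61]×[0,16]: [(0, 0) (61, 0) (61, 16) (0, 16)]
2. ⊥bis P6·P0 via (46.785,9.89): [(51.2064, 0) (61, 0) (61, 16) (44.0535, 16)]  |A|=213.9209
3. ⊥bis P6·P1 via (43.58,12.05): [(44.0973, 15.9019) (51.2064, 0) (61, 0) (61, 16) (44.1105, 16)]  |A|=213.9181
4. ⊥bis P6·P2 via (38.025,9.425): [(44.0973, 15.9019) (51.2064, 0) (61, 0) (61, 16) (44.1105, 16)]  |A|=213.9181
5. ⊥bis P6·P3 via (42.745,11.8): [(44.0973, 15.9019) (51.2064, 0) (61, 0) (61, 16) (44.1105, 16)]  |A|=213.9181
6. ⊥bis P6·P4 via (39.795,11.695): [(44.0973, 15.9019) (51.2064, 0) (61, 0) (61, 16) (44.1105, 16)]  |A|=213.9181
7. ⊥bis P6·P5 via (40.705,12.485): [(44.0973, 15.9019) (51.2064, 0) (61, 0) (61, 16) (44.1105, 16)]  |A|=213.9181
8. canonical 5-gon: [(44.0973, 15.9019) (51.2064, 0) (61, 0) (61, 16) (44.1105, 16)]
9. shoelace: 213.9181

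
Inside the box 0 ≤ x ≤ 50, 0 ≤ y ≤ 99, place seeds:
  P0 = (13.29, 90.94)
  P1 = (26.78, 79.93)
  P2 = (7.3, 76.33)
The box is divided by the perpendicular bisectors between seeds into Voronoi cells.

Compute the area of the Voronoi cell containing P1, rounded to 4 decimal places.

1. box [0,50]×[0,99]: [(0, 0) (50, 0) (50, 99) (0, 99)]
2. ⊥bis P1·P0 via (20.035,85.435): [(0, 60.8871) (0, 0) (50, 0) (50, 99) (31.1062, 99)]  |A|=4357.2263
3. ⊥bis P1·P2 via (17.04,78.13): [(16.4922, 81.0942) (31.4788, 0) (50, 0) (50, 99) (31.1062, 99)]  |A|=2578.7707
4. canonical 5-gon: [(16.4922, 81.0942) (31.4788, 0) (50, 0) (50, 99) (31.1062, 99)]
5. shoelace: 2578.7707

Area of P1's cell: 2578.7707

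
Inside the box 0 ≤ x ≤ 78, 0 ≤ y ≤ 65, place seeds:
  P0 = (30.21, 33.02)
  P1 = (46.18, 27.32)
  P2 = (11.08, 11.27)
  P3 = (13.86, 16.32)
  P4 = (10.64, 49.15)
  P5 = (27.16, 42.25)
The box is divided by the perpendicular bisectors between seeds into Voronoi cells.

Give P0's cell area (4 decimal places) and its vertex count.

1. box [0,78]×[0,65]: [(0, 0) (78, 0) (78, 65) (0, 65)]
2. ⊥bis P0·P1 via (38.195,30.17): [(0, 0) (27.4267, 0) (50.6265, 65) (0, 65)]  |A|=2536.7304
3. ⊥bis P0·P2 via (20.645,22.145): [(0, 40.3031) (31.822, 12.3144) (50.6265, 65) (0, 65)]  |A|=1726.5961
4. ⊥bis P0·P3 via (22.035,24.67): [(0, 46.2432) (32.5556, 14.3699) (50.6265, 65) (0, 65)]  |A|=1586.9331
5. ⊥bis P0·P4 via (20.425,41.085): [(13.6565, 32.8729) (32.5556, 14.3699) (50.6265, 65) (40.1362, 65)]  |A|=814.1278
6. ⊥bis P0·P5 via (28.685,37.635): [(13.8123, 32.7204) (32.5556, 14.3699) (42.4873, 42.1959)]  |A|=351.9019
7. canonical 3-gon: [(13.8123, 32.7204) (32.5556, 14.3699) (42.4873, 42.1959)]
8. shoelace: 351.9019

Area of P0's cell: 351.9019 (3 vertices)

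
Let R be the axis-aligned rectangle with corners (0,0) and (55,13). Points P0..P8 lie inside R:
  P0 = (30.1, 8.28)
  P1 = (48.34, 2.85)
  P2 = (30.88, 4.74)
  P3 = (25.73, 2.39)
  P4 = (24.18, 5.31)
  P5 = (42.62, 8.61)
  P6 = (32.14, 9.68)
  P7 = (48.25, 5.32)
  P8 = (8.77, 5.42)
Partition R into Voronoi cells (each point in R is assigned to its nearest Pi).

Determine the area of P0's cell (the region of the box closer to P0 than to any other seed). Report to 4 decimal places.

Area of P0's cell: 32.5190

1. box [0,55]×[0,13]: [(0, 0) (55, 0) (55, 13) (0, 13)]
2. ⊥bis P0·P1 via (39.22,5.565): [(0, 0) (37.5633, 0) (41.4334, 13) (0, 13)]  |A|=513.4785
3. ⊥bis P0·P2 via (30.49,6.51): [(0, 0) (0.9446, 0) (40.1339, 8.6349) (41.4334, 13) (0, 13)]  |A|=355.3786
4. ⊥bis P0·P3 via (27.915,5.335): [(27.2836, 5.8035) (40.1339, 8.6349) (41.4334, 13) (17.5839, 13)]  |A|=112.0231
5. ⊥bis P0·P4 via (27.14,6.795): [(27.6022, 5.8737) (40.1339, 8.6349) (41.4334, 13) (24.027, 13)]  |A|=87.5783
6. ⊥bis P0·P5 via (36.36,8.445): [(27.6022, 5.8737) (36.3768, 7.8071) (36.2399, 13) (24.027, 13)]  |A|=66.4316
7. ⊥bis P0·P6 via (31.12,8.98): [(27.6022, 5.8737) (32.5097, 6.955) (28.3612, 13) (24.027, 13)]  |A|=32.519
8. ⊥bis P0·P7 via (39.175,6.8): [(27.6022, 5.8737) (32.5097, 6.955) (28.3612, 13) (24.027, 13)]  |A|=32.519
9. ⊥bis P0·P8 via (19.435,6.85): [(27.6022, 5.8737) (32.5097, 6.955) (28.3612, 13) (24.027, 13)]  |A|=32.519
10. canonical 4-gon: [(27.6022, 5.8737) (32.5097, 6.955) (28.3612, 13) (24.027, 13)]
11. shoelace: 32.519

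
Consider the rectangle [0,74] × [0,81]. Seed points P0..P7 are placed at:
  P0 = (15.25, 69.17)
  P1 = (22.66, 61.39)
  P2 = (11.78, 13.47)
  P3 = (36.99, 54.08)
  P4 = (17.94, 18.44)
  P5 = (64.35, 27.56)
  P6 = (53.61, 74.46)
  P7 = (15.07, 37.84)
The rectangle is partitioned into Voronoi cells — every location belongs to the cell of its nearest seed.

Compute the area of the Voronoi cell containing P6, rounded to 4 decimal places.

Area of P6's cell: 860.6350

1. box [0,74]×[0,81]: [(0, 0) (74, 0) (74, 81) (0, 81)]
2. ⊥bis P6·P0 via (34.43,71.815): [(44.3336, 0) (74, 0) (74, 81) (33.1634, 81)]  |A|=2855.3743
3. ⊥bis P6·P1 via (38.135,67.925): [(33.43, 79.0666) (66.8193, 0) (74, 0) (74, 81) (33.1634, 81)]  |A|=1966.439
4. ⊥bis P6·P2 via (32.695,43.965): [(33.43, 79.0666) (54.5965, 28.9438) (74, 15.636) (74, 81) (33.1634, 81)]  |A|=1710.8246
5. ⊥bis P6·P3 via (45.3,64.27): [(33.43, 79.0666) (36.7256, 71.2625) (74, 40.865) (74, 81) (33.1634, 81)]  |A|=948.9737
6. ⊥bis P6·P4 via (35.775,46.45): [(33.43, 79.0666) (36.7256, 71.2625) (74, 40.865) (74, 81) (33.1634, 81)]  |A|=948.9737
7. ⊥bis P6·P5 via (58.98,51.01): [(33.43, 79.0666) (36.7256, 71.2625) (60.9942, 51.4713) (74, 54.4495) (74, 81) (33.1634, 81)]  |A|=860.635
8. ⊥bis P6·P7 via (34.34,56.15): [(33.43, 79.0666) (36.7256, 71.2625) (60.9942, 51.4713) (74, 54.4495) (74, 81) (33.1634, 81)]  |A|=860.635
9. canonical 6-gon: [(33.43, 79.0666) (36.7256, 71.2625) (60.9942, 51.4713) (74, 54.4495) (74, 81) (33.1634, 81)]
10. shoelace: 860.635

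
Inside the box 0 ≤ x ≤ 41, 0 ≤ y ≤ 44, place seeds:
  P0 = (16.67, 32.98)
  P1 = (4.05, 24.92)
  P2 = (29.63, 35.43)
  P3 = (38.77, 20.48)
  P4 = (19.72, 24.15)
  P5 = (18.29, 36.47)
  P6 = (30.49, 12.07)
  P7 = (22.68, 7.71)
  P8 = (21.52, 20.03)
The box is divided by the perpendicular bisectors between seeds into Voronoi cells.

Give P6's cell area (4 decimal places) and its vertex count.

1. box [0,41]×[0,44]: [(0, 0) (41, 0) (41, 44) (0, 44)]
2. ⊥bis P6·P0 via (23.58,22.525): [(0, 6.9403) (0, 0) (41, 0) (41, 34.0384)]  |A|=840.063
3. ⊥bis P6·P1 via (17.27,18.495): [(17.1694, 18.2881) (8.2813, 0) (41, 0) (41, 34.0384)]  |A|=704.7576
4. ⊥bis P6·P2 via (30.06,23.75): [(25.1605, 23.5696) (17.1694, 18.2881) (8.2813, 0) (41, 0) (41, 24.1528)]  |A|=626.4663
5. ⊥bis P6·P3 via (34.63,16.275): [(27.1466, 23.6427) (25.1605, 23.5696) (17.1694, 18.2881) (8.2813, 0) (41, 0) (41, 10.0035)]  |A|=528.4583
6. ⊥bis P6·P4 via (25.105,18.11): [(29.1255, 21.6945) (10.9491, 5.4892) (8.2813, 0) (41, 0) (41, 10.0035)]  |A|=442.5713
7. ⊥bis P6·P5 via (24.39,24.27): [(29.1255, 21.6945) (10.9491, 5.4892) (8.2813, 0) (41, 0) (41, 10.0035)]  |A|=442.5713
8. ⊥bis P6·P7 via (26.585,9.89): [(29.1255, 21.6945) (23.0293, 16.2594) (32.1062, 0) (41, 0) (41, 10.0035)]  |A|=230.0938
9. ⊥bis P6·P8 via (26.005,16.05): [(30.1333, 20.7022) (24.2501, 14.0724) (32.1062, 0) (41, 0) (41, 10.0035)]  |A|=213.8502
10. canonical 5-gon: [(30.1333, 20.7022) (24.2501, 14.0724) (32.1062, 0) (41, 0) (41, 10.0035)]
11. shoelace: 213.8502

Area of P6's cell: 213.8502 (5 vertices)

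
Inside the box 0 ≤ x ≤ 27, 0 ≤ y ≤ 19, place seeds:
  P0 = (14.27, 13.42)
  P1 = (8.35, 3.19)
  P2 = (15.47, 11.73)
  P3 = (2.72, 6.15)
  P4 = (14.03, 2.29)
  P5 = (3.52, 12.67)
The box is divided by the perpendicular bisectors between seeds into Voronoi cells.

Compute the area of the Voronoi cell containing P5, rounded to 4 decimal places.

Area of P5's cell: 85.5239

1. box [0,27]×[0,19]: [(0, 0) (27, 0) (27, 19) (0, 19)]
2. ⊥bis P5·P0 via (8.895,13.045): [(0, 0) (9.8051, 0) (8.4795, 19) (0, 19)]  |A|=173.7042
3. ⊥bis P5·P1 via (5.935,7.93): [(0, 4.9062) (9.138, 9.5619) (8.4795, 19) (0, 19)]  |A|=104.4101
4. ⊥bis P5·P2 via (9.495,12.2): [(0, 4.9062) (9.138, 9.5619) (8.4795, 19) (0, 19)]  |A|=104.4101
5. ⊥bis P5·P3 via (3.12,9.41): [(0, 9.7928) (7.7297, 8.8444) (9.138, 9.5619) (8.4795, 19) (0, 19)]  |A|=85.5239
6. ⊥bis P5·P4 via (8.775,7.48): [(0, 9.7928) (7.7297, 8.8444) (9.138, 9.5619) (8.4795, 19) (0, 19)]  |A|=85.5239
7. canonical 5-gon: [(0, 9.7928) (7.7297, 8.8444) (9.138, 9.5619) (8.4795, 19) (0, 19)]
8. shoelace: 85.5239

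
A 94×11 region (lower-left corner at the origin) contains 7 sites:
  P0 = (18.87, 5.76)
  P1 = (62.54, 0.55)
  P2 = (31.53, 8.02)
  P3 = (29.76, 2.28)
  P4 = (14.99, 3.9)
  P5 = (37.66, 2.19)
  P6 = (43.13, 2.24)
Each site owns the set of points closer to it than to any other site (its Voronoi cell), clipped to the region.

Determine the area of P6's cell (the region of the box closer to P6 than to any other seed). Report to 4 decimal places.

Area of P6's cell: 141.1019

1. box [0,94]×[0,11]: [(0, 0) (94, 0) (94, 11) (0, 11)]
2. ⊥bis P6·P0 via (31,4): [(30.4196, 0) (94, 0) (94, 11) (32.0157, 11)]  |A|=690.6059
3. ⊥bis P6·P1 via (52.835,1.395): [(30.4196, 0) (52.7135, 0) (53.6713, 11) (32.0157, 11)]  |A|=241.7225
4. ⊥bis P6·P2 via (37.33,5.13): [(34.7738, 0) (52.7135, 0) (53.6713, 11) (40.2549, 11)]  |A|=172.4586
5. ⊥bis P6·P3 via (36.445,2.26): [(36.4483, 3.3605) (36.4382, 0) (52.7135, 0) (53.6713, 11) (40.2549, 11)]  |A|=169.662
6. ⊥bis P6·P4 via (29.06,3.07): [(36.4483, 3.3605) (36.4382, 0) (52.7135, 0) (53.6713, 11) (40.2549, 11)]  |A|=169.662
7. ⊥bis P6·P5 via (40.395,2.215): [(40.4152, 0) (52.7135, 0) (53.6713, 11) (40.3147, 11)]  |A|=141.1019
8. canonical 4-gon: [(40.4152, 0) (52.7135, 0) (53.6713, 11) (40.3147, 11)]
9. shoelace: 141.1019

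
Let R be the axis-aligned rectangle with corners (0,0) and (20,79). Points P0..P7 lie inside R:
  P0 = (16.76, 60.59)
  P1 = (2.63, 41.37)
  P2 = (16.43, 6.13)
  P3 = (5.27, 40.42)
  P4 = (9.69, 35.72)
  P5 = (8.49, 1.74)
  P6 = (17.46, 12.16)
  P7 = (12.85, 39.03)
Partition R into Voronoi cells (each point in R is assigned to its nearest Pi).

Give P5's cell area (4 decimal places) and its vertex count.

Area of P5's cell: 156.9160 (4 vertices)

1. box [0,20]×[0,79]: [(0, 0) (20, 0) (20, 79) (0, 79)]
2. ⊥bis P5·P0 via (12.625,31.165): [(0, 32.9392) (0, 0) (20, 0) (20, 30.1286)]  |A|=630.6777
3. ⊥bis P5·P1 via (5.56,21.555): [(0, 20.7329) (0, 0) (20, 0) (20, 23.6902)]  |A|=444.2307
4. ⊥bis P5·P2 via (12.46,3.935): [(2.9328, 21.1665) (0, 20.7329) (0, 0) (14.6356, 0)]  |A|=185.295
5. ⊥bis P5·P3 via (6.88,21.08): [(3.1522, 20.7697) (0, 20.5073) (0, 0) (14.6356, 0)]  |A|=184.3099
6. ⊥bis P5·P4 via (9.09,18.73): [(4.1841, 18.9033) (0, 19.051) (0, 0) (14.6356, 0)]  |A|=178.1864
7. ⊥bis P5·P6 via (12.975,6.95): [(8.8112, 10.5343) (0, 18.1195) (0, 0) (14.6356, 0)]  |A|=156.916
8. ⊥bis P5·P7 via (10.67,20.385): [(8.8112, 10.5343) (0, 18.1195) (0, 0) (14.6356, 0)]  |A|=156.916
9. canonical 4-gon: [(8.8112, 10.5343) (0, 18.1195) (0, 0) (14.6356, 0)]
10. shoelace: 156.916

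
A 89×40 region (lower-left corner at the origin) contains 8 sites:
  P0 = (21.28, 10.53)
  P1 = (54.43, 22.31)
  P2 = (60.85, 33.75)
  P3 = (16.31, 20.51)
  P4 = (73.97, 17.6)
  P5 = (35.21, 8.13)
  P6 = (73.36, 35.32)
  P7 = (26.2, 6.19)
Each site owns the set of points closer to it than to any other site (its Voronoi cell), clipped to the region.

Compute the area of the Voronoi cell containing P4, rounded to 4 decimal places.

Area of P4's cell: 699.2088

1. box [0,89]×[0,40]: [(0, 0) (89, 0) (89, 40) (0, 40)]
2. ⊥bis P4·P0 via (47.625,14.065): [(49.5123, 0) (89, 0) (89, 40) (44.145, 40)]  |A|=1686.8546
3. ⊥bis P4·P1 via (64.2,19.955): [(59.39, 0) (89, 0) (89, 40) (69.0317, 40)]  |A|=991.5661
4. ⊥bis P4·P2 via (67.41,25.675): [(65.1329, 23.8251) (59.39, 0) (89, 0) (89, 40) (85.0433, 40)]  |A|=862.0733
5. ⊥bis P4·P3 via (45.14,19.055): [(65.1329, 23.8251) (59.39, 0) (89, 0) (89, 40) (85.0433, 40)]  |A|=862.0733
6. ⊥bis P4·P5 via (54.59,12.865): [(65.1329, 23.8251) (59.39, 0) (89, 0) (89, 40) (85.0433, 40)]  |A|=862.0733
7. ⊥bis P4·P6 via (73.665,26.46): [(68.1423, 26.2699) (65.1329, 23.8251) (59.39, 0) (89, 0) (89, 26.9879)]  |A|=699.2088
8. ⊥bis P4·P7 via (50.085,11.895): [(68.1423, 26.2699) (65.1329, 23.8251) (59.39, 0) (89, 0) (89, 26.9879)]  |A|=699.2088
9. canonical 5-gon: [(68.1423, 26.2699) (65.1329, 23.8251) (59.39, 0) (89, 0) (89, 26.9879)]
10. shoelace: 699.2088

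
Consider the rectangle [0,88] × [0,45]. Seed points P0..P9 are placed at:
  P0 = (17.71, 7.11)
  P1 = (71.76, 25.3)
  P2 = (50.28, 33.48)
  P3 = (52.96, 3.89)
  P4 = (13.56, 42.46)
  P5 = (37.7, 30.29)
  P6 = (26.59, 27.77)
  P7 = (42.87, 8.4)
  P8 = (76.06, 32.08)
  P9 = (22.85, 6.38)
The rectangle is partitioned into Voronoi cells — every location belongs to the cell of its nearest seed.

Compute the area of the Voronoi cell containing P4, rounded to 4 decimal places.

Area of P4's cell: 410.3457

1. box [0,88]×[0,45]: [(0, 0) (88, 0) (88, 45) (0, 45)]
2. ⊥bis P4·P0 via (15.635,24.785): [(0, 22.9495) (88, 33.2805) (88, 45) (0, 45)]  |A|=1485.8819
3. ⊥bis P4·P1 via (42.66,33.88): [(0, 22.9495) (40.8512, 27.7453) (45.9387, 45) (0, 45)]  |A|=846.7237
4. ⊥bis P4·P2 via (31.92,37.97): [(0, 22.9495) (29.0816, 26.3636) (33.6392, 45) (0, 45)]  |A|=634.0891
5. ⊥bis P4·P3 via (33.26,23.175): [(0, 22.9495) (29.0816, 26.3636) (33.6392, 45) (0, 45)]  |A|=634.0891
6. ⊥bis P4·P5 via (25.63,36.375): [(0, 22.9495) (20.0482, 25.3031) (29.9782, 45) (0, 45)]  |A|=516.2755
7. ⊥bis P4·P6 via (20.075,35.115): [(0, 22.9495) (7.3297, 23.81) (28.9743, 43.0087) (29.9782, 45) (0, 45)]  |A|=410.3457
8. ⊥bis P4·P7 via (28.215,25.43): [(0, 22.9495) (7.3297, 23.81) (28.9743, 43.0087) (29.9782, 45) (0, 45)]  |A|=410.3457
9. ⊥bis P4·P8 via (44.81,37.27): [(0, 22.9495) (7.3297, 23.81) (28.9743, 43.0087) (29.9782, 45) (0, 45)]  |A|=410.3457
10. ⊥bis P4·P9 via (18.205,24.42): [(0, 22.9495) (7.3297, 23.81) (28.9743, 43.0087) (29.9782, 45) (0, 45)]  |A|=410.3457
11. canonical 5-gon: [(0, 22.9495) (7.3297, 23.81) (28.9743, 43.0087) (29.9782, 45) (0, 45)]
12. shoelace: 410.3457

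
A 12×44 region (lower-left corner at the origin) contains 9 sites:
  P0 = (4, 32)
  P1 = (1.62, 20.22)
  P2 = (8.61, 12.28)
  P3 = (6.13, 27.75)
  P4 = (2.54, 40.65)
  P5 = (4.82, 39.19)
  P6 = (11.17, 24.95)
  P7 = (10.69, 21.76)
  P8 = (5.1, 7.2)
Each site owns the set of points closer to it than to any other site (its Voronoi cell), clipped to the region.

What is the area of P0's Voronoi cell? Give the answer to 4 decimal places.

Area of P0's cell: 60.6542

1. box [0,12]×[0,44]: [(0, 0) (12, 0) (12, 44) (0, 44)]
2. ⊥bis P0·P1 via (2.81,26.11): [(0, 26.6777) (12, 24.2533) (12, 44) (0, 44)]  |A|=222.414
3. ⊥bis P0·P2 via (6.305,22.14): [(0, 26.6777) (12, 24.2533) (12, 44) (0, 44)]  |A|=222.414
4. ⊥bis P0·P3 via (5.065,29.875): [(0, 27.3365) (12, 33.3507) (12, 44) (0, 44)]  |A|=163.8768
5. ⊥bis P0·P4 via (3.27,36.325): [(0, 35.7731) (0, 27.3365) (12, 33.3507) (12, 37.7985)]  |A|=77.3062
6. ⊥bis P0·P5 via (4.41,35.595): [(1.1487, 35.9669) (0, 35.7731) (0, 27.3365) (12, 33.3507) (12, 34.7294)]  |A|=60.6542
7. ⊥bis P0·P6 via (7.585,28.475): [(1.1487, 35.9669) (0, 35.7731) (0, 27.3365) (12, 33.3507) (12, 34.7294)]  |A|=60.6542
8. ⊥bis P0·P7 via (7.345,26.88): [(1.1487, 35.9669) (0, 35.7731) (0, 27.3365) (12, 33.3507) (12, 34.7294)]  |A|=60.6542
9. ⊥bis P0·P8 via (4.55,19.6): [(1.1487, 35.9669) (0, 35.7731) (0, 27.3365) (12, 33.3507) (12, 34.7294)]  |A|=60.6542
10. canonical 5-gon: [(1.1487, 35.9669) (0, 35.7731) (0, 27.3365) (12, 33.3507) (12, 34.7294)]
11. shoelace: 60.6542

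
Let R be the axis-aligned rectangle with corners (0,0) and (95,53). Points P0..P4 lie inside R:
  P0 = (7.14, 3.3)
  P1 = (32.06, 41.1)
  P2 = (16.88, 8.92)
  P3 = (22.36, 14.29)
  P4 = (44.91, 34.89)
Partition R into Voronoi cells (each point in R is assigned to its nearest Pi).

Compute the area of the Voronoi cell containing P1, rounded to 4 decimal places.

Area of P1's cell: 874.8007

1. box [0,95]×[0,53]: [(0, 0) (95, 0) (95, 53) (0, 53)]
2. ⊥bis P1·P0 via (19.6,22.2): [(0, 35.1215) (53.2742, 0) (95, 0) (95, 53) (0, 53)]  |A|=4099.4663
3. ⊥bis P1·P2 via (24.47,25.01): [(0, 36.553) (77.4886, 0) (95, 0) (95, 53) (0, 53)]  |A|=3618.7792
4. ⊥bis P1·P3 via (27.21,27.695): [(0, 37.5397) (95, 3.1682) (95, 53) (0, 53)]  |A|=3101.3728
5. ⊥bis P1·P4 via (38.485,37.995): [(0, 37.5397) (32.5701, 25.7557) (45.7364, 53) (0, 53)]  |A|=874.8007
6. canonical 4-gon: [(0, 37.5397) (32.5701, 25.7557) (45.7364, 53) (0, 53)]
7. shoelace: 874.8007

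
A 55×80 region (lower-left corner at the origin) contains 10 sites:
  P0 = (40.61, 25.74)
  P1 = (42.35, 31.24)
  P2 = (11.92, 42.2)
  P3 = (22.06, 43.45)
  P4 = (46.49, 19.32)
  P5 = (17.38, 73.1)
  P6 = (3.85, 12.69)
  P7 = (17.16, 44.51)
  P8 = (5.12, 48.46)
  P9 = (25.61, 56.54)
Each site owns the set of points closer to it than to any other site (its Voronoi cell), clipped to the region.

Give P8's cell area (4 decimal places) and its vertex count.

Area of P8's cell: 262.2363 (5 vertices)

1. box [0,55]×[0,80]: [(0, 0) (55, 0) (55, 80) (0, 80)]
2. ⊥bis P8·P0 via (22.865,37.1): [(0, 1.3835) (50.3287, 80) (0, 80)]  |A|=1978.3345
3. ⊥bis P8·P1 via (23.735,39.85): [(0, 1.3835) (21.4165, 34.8374) (42.3056, 80) (0, 80)]  |A|=1797.1612
4. ⊥bis P8·P2 via (8.52,45.33): [(0, 36.075) (40.4368, 80) (0, 80)]  |A|=888.0921
5. ⊥bis P8·P3 via (13.59,45.955): [(0, 36.075) (15.7174, 53.1483) (23.6588, 80) (0, 80)]  |A|=662.833
6. ⊥bis P8·P4 via (25.805,33.89): [(0, 36.075) (15.7174, 53.1483) (23.6588, 80) (0, 80)]  |A|=662.833
7. ⊥bis P8·P5 via (11.25,60.78): [(0, 66.3776) (0, 36.075) (15.7174, 53.1483) (17.1119, 57.8633)]  |A|=284.4171
8. ⊥bis P8·P6 via (4.485,30.575): [(0, 66.3776) (0, 36.075) (15.7174, 53.1483) (17.1119, 57.8633)]  |A|=284.4171
9. ⊥bis P8·P7 via (11.14,46.485): [(15.1871, 58.821) (0, 66.3776) (0, 36.075) (12.0019, 49.1123)]  |A|=267.6031
10. ⊥bis P8·P9 via (15.365,52.5): [(14.1359, 55.6168) (12.3073, 60.2539) (0, 66.3776) (0, 36.075) (12.0019, 49.1123)]  |A|=262.2363
11. canonical 5-gon: [(14.1359, 55.6168) (12.3073, 60.2539) (0, 66.3776) (0, 36.075) (12.0019, 49.1123)]
12. shoelace: 262.2363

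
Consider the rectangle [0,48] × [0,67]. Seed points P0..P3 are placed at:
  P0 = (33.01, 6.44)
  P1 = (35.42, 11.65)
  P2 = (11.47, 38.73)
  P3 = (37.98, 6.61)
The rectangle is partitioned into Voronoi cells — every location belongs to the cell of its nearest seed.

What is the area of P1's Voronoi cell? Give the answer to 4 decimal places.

Area of P1's cell: 649.7518

1. box [0,48]×[0,67]: [(0, 0) (48, 0) (48, 67) (0, 67)]
2. ⊥bis P1·P0 via (34.215,9.045): [(0, 24.8719) (48, 2.6684) (48, 67) (0, 67)]  |A|=2555.0317
3. ⊥bis P1·P2 via (23.445,25.19): [(15.1576, 17.8604) (48, 2.6684) (48, 46.9068)]  |A|=726.4488
4. ⊥bis P1·P3 via (36.7,9.13): [(15.1576, 17.8604) (35.428, 8.4839) (48, 14.8697) (48, 46.9068)]  |A|=649.7518
5. canonical 4-gon: [(15.1576, 17.8604) (35.428, 8.4839) (48, 14.8697) (48, 46.9068)]
6. shoelace: 649.7518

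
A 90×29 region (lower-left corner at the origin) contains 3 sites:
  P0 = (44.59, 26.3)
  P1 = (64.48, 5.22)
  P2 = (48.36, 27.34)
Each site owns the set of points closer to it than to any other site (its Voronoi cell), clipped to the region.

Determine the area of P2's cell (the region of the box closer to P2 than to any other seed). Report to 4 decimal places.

1. box [0,90]×[0,29]: [(0, 0) (90, 0) (90, 29) (0, 29)]
2. ⊥bis P2·P0 via (46.475,26.82): [(53.8736, 0) (90, 0) (90, 29) (45.8736, 29)]  |A|=1163.665
3. ⊥bis P2·P1 via (56.42,16.28): [(50.5605, 12.0099) (73.8745, 29) (45.8736, 29)]  |A|=237.8687
4. canonical 3-gon: [(50.5605, 12.0099) (73.8745, 29) (45.8736, 29)]
5. shoelace: 237.8687

Area of P2's cell: 237.8687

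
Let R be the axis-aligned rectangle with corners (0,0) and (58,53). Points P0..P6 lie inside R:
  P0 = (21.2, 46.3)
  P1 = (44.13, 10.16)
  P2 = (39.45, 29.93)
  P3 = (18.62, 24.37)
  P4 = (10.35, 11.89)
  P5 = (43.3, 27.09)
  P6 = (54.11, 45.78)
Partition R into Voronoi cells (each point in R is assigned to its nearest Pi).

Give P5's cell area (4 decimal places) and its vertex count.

1. box [0,58]×[0,53]: [(0, 0) (58, 0) (58, 53) (0, 53)]
2. ⊥bis P5·P0 via (32.25,36.695): [(0.3536, 0) (58, 0) (58, 53) (46.4228, 53)]  |A|=1834.4258
3. ⊥bis P5·P1 via (43.715,18.625): [(15.3335, 17.2336) (58, 19.3253) (58, 53) (46.4228, 53)]  |A|=925.4268
4. ⊥bis P5·P2 via (41.375,28.51): [(33.7218, 18.1351) (58, 19.3253) (58, 51.0474)]  |A|=385.0774
5. ⊥bis P5·P3 via (30.96,25.73): [(33.7218, 18.1351) (58, 19.3253) (58, 51.0474)]  |A|=385.0774
6. ⊥bis P5·P4 via (26.825,19.49): [(33.7218, 18.1351) (58, 19.3253) (58, 51.0474)]  |A|=385.0774
7. ⊥bis P5·P6 via (48.705,36.435): [(47.6648, 37.0366) (33.7218, 18.1351) (58, 19.3253) (58, 31.0589)]  |A|=281.7847
8. canonical 4-gon: [(47.6648, 37.0366) (33.7218, 18.1351) (58, 19.3253) (58, 31.0589)]
9. shoelace: 281.7847

Area of P5's cell: 281.7847 (4 vertices)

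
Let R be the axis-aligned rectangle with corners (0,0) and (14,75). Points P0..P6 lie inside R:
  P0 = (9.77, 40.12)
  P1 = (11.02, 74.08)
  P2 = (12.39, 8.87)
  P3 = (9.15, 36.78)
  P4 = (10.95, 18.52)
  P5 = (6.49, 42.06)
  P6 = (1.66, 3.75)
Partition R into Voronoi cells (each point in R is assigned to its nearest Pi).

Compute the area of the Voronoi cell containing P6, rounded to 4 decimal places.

Area of P6's cell: 93.5453

1. box [0,14]×[0,75]: [(0, 0) (14, 0) (14, 75) (0, 75)]
2. ⊥bis P6·P0 via (5.715,21.935): [(0, 23.2094) (0, 0) (14, 0) (14, 20.0876)]  |A|=303.0785
3. ⊥bis P6·P1 via (6.34,38.915): [(0, 23.2094) (0, 0) (14, 0) (14, 20.0876)]  |A|=303.0785
4. ⊥bis P6·P2 via (7.025,6.31): [(0, 21.0323) (0, 0) (10.0359, 0)]  |A|=105.5393
5. ⊥bis P6·P3 via (5.405,20.265): [(0, 21.0323) (0, 0) (10.0359, 0)]  |A|=105.5393
6. ⊥bis P6·P4 via (6.305,11.135): [(4.0441, 12.557) (0, 15.1007) (0, 0) (10.0359, 0)]  |A|=93.5453
7. ⊥bis P6·P5 via (4.075,22.905): [(4.0441, 12.557) (0, 15.1007) (0, 0) (10.0359, 0)]  |A|=93.5453
8. canonical 4-gon: [(4.0441, 12.557) (0, 15.1007) (0, 0) (10.0359, 0)]
9. shoelace: 93.5453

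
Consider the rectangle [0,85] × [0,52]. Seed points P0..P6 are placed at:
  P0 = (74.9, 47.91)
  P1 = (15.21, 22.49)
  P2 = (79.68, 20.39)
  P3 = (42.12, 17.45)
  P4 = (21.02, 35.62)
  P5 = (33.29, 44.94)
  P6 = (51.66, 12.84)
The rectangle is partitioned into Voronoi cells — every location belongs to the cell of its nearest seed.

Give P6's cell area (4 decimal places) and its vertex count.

1. box [0,85]×[0,52]: [(0, 0) (85, 0) (85, 52) (0, 52)]
2. ⊥bis P6·P0 via (63.28,30.375): [(0, 0) (85, 0) (85, 15.9817) (30.6471, 52) (0, 52)]  |A|=3441.1505
3. ⊥bis P6·P1 via (33.435,17.665): [(28.7583, 0) (85, 0) (85, 15.9817) (40.7522, 45.3036)]  |A|=1627.5541
4. ⊥bis P6·P2 via (65.67,16.615): [(28.7583, 0) (70.1469, 0) (61.6759, 31.438) (40.7522, 45.3036)]  |A|=1207.6996
5. ⊥bis P6·P3 via (46.89,15.145): [(39.5715, 0) (70.1469, 0) (61.6759, 31.438) (56.4399, 34.9077)]  |A|=601.2682
6. ⊥bis P6·P4 via (36.34,24.23): [(39.5715, 0) (70.1469, 0) (61.6759, 31.438) (56.4399, 34.9077)]  |A|=601.2682
7. ⊥bis P6·P5 via (42.475,28.89): [(39.5715, 0) (70.1469, 0) (61.6759, 31.438) (56.4399, 34.9077)]  |A|=601.2682
8. canonical 4-gon: [(39.5715, 0) (70.1469, 0) (61.6759, 31.438) (56.4399, 34.9077)]
9. shoelace: 601.2682

Area of P6's cell: 601.2682 (4 vertices)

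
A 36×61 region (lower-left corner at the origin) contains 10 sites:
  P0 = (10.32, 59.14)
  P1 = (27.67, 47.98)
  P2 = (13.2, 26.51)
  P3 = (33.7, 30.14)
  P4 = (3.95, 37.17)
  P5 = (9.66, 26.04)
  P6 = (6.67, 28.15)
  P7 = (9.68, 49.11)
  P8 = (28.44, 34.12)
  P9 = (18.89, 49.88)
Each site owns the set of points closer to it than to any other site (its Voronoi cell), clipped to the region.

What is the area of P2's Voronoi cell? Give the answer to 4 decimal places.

1. box [0,36]×[0,61]: [(0, 0) (36, 0) (36, 61) (0, 61)]
2. ⊥bis P2·P0 via (11.76,42.825): [(0, 41.787) (0, 0) (36, 0) (36, 44.9645)]  |A|=1561.5273
3. ⊥bis P2·P1 via (20.435,37.245): [(12.1098, 42.8559) (0, 41.787) (0, 0) (36, 0) (36, 26.7548)]  |A|=1344.0104
4. ⊥bis P2·P3 via (23.45,28.325): [(22.065, 36.1464) (12.1098, 42.8559) (0, 41.787) (0, 0) (28.4656, 0)]  |A|=1021.4263
5. ⊥bis P2·P4 via (8.575,31.84): [(22.065, 36.1464) (17.2656, 39.3811) (0, 24.3992) (0, 0) (28.4656, 0)]  |A|=847.526
6. ⊥bis P2·P5 via (11.43,26.275): [(22.065, 36.1464) (17.2656, 39.3811) (10.4725, 33.4865) (14.9185, 0) (28.4656, 0)]  |A|=469.9808
7. ⊥bis P2·P6 via (9.935,27.33): [(22.065, 36.1464) (17.2656, 39.3811) (11.7623, 34.6057) (10.8214, 30.8592) (14.9185, 0) (28.4656, 0)]  |A|=468.0914
8. ⊥bis P2·P7 via (11.44,37.81): [(22.065, 36.1464) (18.0655, 38.8419) (16.3333, 38.5721) (11.7623, 34.6057) (10.8214, 30.8592) (14.9185, 0) (28.4656, 0)]  |A|=467.5165
9. ⊥bis P2·P8 via (20.82,30.315): [(24.3491, 23.2476) (16.6706, 38.6247) (16.3333, 38.5721) (11.7623, 34.6057) (10.8214, 30.8592) (14.9185, 0) (28.4656, 0)]  |A|=433.2413
10. ⊥bis P2·P9 via (16.045,38.195): [(24.3491, 23.2476) (17.0015, 37.9621) (15.9308, 38.2228) (11.7623, 34.6057) (10.8214, 30.8592) (14.9185, 0) (28.4656, 0)]  |A|=432.8814
11. canonical 7-gon: [(24.3491, 23.2476) (17.0015, 37.9621) (15.9308, 38.2228) (11.7623, 34.6057) (10.8214, 30.8592) (14.9185, 0) (28.4656, 0)]
12. shoelace: 432.8814

Area of P2's cell: 432.8814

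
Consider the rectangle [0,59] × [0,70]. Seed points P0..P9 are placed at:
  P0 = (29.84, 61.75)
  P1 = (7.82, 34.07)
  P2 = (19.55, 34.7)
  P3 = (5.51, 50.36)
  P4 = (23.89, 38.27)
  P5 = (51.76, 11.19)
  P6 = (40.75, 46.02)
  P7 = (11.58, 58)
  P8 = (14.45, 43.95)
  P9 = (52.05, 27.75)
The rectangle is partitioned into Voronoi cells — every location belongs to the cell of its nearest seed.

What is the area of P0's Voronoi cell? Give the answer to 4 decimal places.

Area of P0's cell: 465.0421

1. box [0,59]×[0,70]: [(0, 0) (59, 0) (59, 70) (0, 70)]
2. ⊥bis P0·P1 via (18.83,47.91): [(0, 62.8896) (59, 15.954) (59, 70) (0, 70)]  |A|=1804.1139
3. ⊥bis P0·P2 via (24.695,48.225): [(0, 62.8896) (12.6965, 52.7893) (59, 35.1751) (59, 70) (0, 70)]  |A|=1359.1098
4. ⊥bis P0·P3 via (17.675,56.055): [(20.6138, 49.7775) (59, 35.1751) (59, 70) (11.1467, 70)]  |A|=1152.2533
5. ⊥bis P0·P4 via (26.865,50.01): [(19.6489, 51.8386) (59, 41.8668) (59, 70) (11.1467, 70)]  |A|=988.0783
6. ⊥bis P0·P5 via (40.8,36.47): [(19.6489, 51.8386) (55.3698, 42.7867) (59, 44.3605) (59, 70) (11.1467, 70)]  |A|=983.5519
7. ⊥bis P0·P6 via (35.295,53.885): [(19.6489, 51.8386) (28.9473, 49.4823) (58.5296, 70) (11.1467, 70)]  |A|=560.5116
8. ⊥bis P0·P7 via (20.71,59.875): [(22.5093, 51.1138) (28.9473, 49.4823) (58.5296, 70) (18.6307, 70)]  |A|=466.9468
9. ⊥bis P0·P8 via (22.145,52.85): [(22.1544, 52.8419) (24.8347, 50.5245) (28.9473, 49.4823) (58.5296, 70) (18.6307, 70)]  |A|=465.0421
10. ⊥bis P0·P9 via (40.945,44.75): [(22.1544, 52.8419) (24.8347, 50.5245) (28.9473, 49.4823) (58.5296, 70) (18.6307, 70)]  |A|=465.0421
11. canonical 5-gon: [(22.1544, 52.8419) (24.8347, 50.5245) (28.9473, 49.4823) (58.5296, 70) (18.6307, 70)]
12. shoelace: 465.0421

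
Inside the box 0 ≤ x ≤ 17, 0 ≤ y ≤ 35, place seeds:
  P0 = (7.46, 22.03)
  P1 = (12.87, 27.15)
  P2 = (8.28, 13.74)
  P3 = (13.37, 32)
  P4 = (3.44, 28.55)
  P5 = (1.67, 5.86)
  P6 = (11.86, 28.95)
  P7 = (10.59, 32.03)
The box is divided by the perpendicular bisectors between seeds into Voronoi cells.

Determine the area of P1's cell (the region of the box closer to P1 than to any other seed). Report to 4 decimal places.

1. box [0,17]×[0,35]: [(0, 0) (17, 0) (17, 35) (0, 35)]
2. ⊥bis P1·P0 via (10.165,24.59): [(17, 17.3679) (17, 35) (0.313, 35)]  |A|=147.1136
3. ⊥bis P1·P2 via (10.575,20.445): [(15.771, 18.6665) (17, 18.2458) (17, 35) (0.313, 35)]  |A|=146.574
4. ⊥bis P1·P3 via (13.12,29.575): [(4.6177, 30.4515) (15.771, 18.6665) (17, 18.2458) (17, 29.175)]  |A|=72.5604
5. ⊥bis P1·P4 via (8.155,27.85): [(8.4821, 30.0531) (8.0092, 26.8679) (15.771, 18.6665) (17, 18.2458) (17, 29.175)]  |A|=66.3117
6. ⊥bis P1·P5 via (7.27,16.505): [(8.4821, 30.0531) (8.0092, 26.8679) (15.771, 18.6665) (17, 18.2458) (17, 29.175)]  |A|=66.3117
7. ⊥bis P1·P6 via (12.365,28.05): [(14.7782, 29.4041) (8.7893, 26.0436) (15.771, 18.6665) (17, 18.2458) (17, 29.175)]  |A|=52.352
8. ⊥bis P1·P7 via (11.73,29.59): [(14.7782, 29.4041) (8.7893, 26.0436) (15.771, 18.6665) (17, 18.2458) (17, 29.175)]  |A|=52.352
9. canonical 5-gon: [(14.7782, 29.4041) (8.7893, 26.0436) (15.771, 18.6665) (17, 18.2458) (17, 29.175)]
10. shoelace: 52.352

Area of P1's cell: 52.3520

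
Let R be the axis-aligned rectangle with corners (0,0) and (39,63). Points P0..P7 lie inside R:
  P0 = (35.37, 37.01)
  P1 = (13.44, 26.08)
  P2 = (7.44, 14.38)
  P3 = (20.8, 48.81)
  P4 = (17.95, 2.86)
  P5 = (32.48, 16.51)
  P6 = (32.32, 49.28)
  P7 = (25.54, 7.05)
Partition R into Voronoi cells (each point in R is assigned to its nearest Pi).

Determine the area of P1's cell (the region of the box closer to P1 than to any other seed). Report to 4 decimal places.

1. box [0,39]×[0,63]: [(0, 0) (39, 0) (39, 63) (0, 63)]
2. ⊥bis P1·P0 via (24.405,31.545): [(0, 0) (39, 0) (39, 2.2615) (8.7277, 63) (0, 63)]  |A|=1537.6534
3. ⊥bis P1·P2 via (10.44,20.23): [(0, 25.5838) (36.7756, 6.7246) (8.7277, 63) (0, 63)]  |A|=933.5785
4. ⊥bis P1·P3 via (17.12,37.445): [(0, 42.9885) (0, 25.5838) (36.7756, 6.7246) (22.3005, 35.7676)]  |A|=591.6071
5. ⊥bis P1·P4 via (15.695,14.47): [(0, 42.9885) (0, 25.5838) (20.0301, 15.312) (31.3954, 17.5195) (22.3005, 35.7676)]  |A|=524.3252
6. ⊥bis P1·P5 via (22.96,21.295): [(0, 42.9885) (0, 25.5838) (19.9686, 15.3435) (26.2506, 27.8419) (22.3005, 35.7676)]  |A|=459.505
7. ⊥bis P1·P6 via (22.88,37.68): [(0, 42.9885) (0, 25.5838) (19.9686, 15.3435) (26.2506, 27.8419) (22.3005, 35.7676)]  |A|=459.505
8. ⊥bis P1·P7 via (19.49,16.565): [(0, 42.9885) (0, 25.5838) (18.6403, 16.0247) (21.0958, 17.586) (26.2506, 27.8419) (22.3005, 35.7676)]  |A|=457.6317
9. canonical 6-gon: [(0, 42.9885) (0, 25.5838) (18.6403, 16.0247) (21.0958, 17.586) (26.2506, 27.8419) (22.3005, 35.7676)]
10. shoelace: 457.6317

Area of P1's cell: 457.6317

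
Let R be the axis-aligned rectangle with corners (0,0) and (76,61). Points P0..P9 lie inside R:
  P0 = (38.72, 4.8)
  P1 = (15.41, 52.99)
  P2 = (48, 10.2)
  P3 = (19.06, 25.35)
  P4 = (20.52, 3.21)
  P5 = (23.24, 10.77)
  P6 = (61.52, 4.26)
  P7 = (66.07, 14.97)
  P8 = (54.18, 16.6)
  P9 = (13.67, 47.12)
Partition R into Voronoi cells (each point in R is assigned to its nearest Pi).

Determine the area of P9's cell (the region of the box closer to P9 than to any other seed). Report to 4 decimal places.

Area of P9's cell: 452.2251

1. box [0,76]×[0,61]: [(0, 0) (76, 0) (76, 61) (0, 61)]
2. ⊥bis P9·P0 via (26.195,25.96): [(0, 10.4547) (76, 55.4405) (76, 61) (0, 61)]  |A|=2131.9824
3. ⊥bis P9·P1 via (14.54,50.055): [(0, 54.365) (0, 10.4547) (49.4295, 39.713)]  |A|=1085.2327
4. ⊥bis P9·P2 via (30.835,28.66): [(44.3433, 41.2206) (0, 54.365) (0, 10.4547) (30.9726, 28.788)]  |A|=1043.5354
5. ⊥bis P9·P3 via (16.365,36.235): [(40.7745, 42.2785) (0, 54.365) (0, 32.1832)]  |A|=452.2251
6. ⊥bis P9·P4 via (17.095,25.165): [(40.7745, 42.2785) (0, 54.365) (0, 32.1832)]  |A|=452.2251
7. ⊥bis P9·P5 via (18.455,28.945): [(40.7745, 42.2785) (0, 54.365) (0, 32.1832)]  |A|=452.2251
8. ⊥bis P9·P6 via (37.595,25.69): [(40.7745, 42.2785) (0, 54.365) (0, 32.1832)]  |A|=452.2251
9. ⊥bis P9·P7 via (39.87,31.045): [(40.7745, 42.2785) (0, 54.365) (0, 32.1832)]  |A|=452.2251
10. ⊥bis P9·P8 via (33.925,31.86): [(40.7745, 42.2785) (0, 54.365) (0, 32.1832)]  |A|=452.2251
11. canonical 3-gon: [(40.7745, 42.2785) (0, 54.365) (0, 32.1832)]
12. shoelace: 452.2251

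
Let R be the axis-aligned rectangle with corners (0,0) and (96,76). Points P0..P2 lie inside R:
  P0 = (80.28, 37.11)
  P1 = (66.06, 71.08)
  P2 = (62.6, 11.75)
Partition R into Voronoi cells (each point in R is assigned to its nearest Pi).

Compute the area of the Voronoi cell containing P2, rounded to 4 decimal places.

Area of P2's cell: 3252.7211

1. box [0,96]×[0,76]: [(0, 0) (96, 0) (96, 76) (0, 76)]
2. ⊥bis P2·P0 via (71.44,24.43): [(0, 74.2352) (0, 0) (96, 0) (96, 7.3077)]  |A|=3914.0593
3. ⊥bis P2·P1 via (64.33,41.415): [(45.5019, 42.513) (0, 45.1666) (0, 0) (96, 0) (96, 7.3077)]  |A|=3252.7211
4. canonical 5-gon: [(45.5019, 42.513) (0, 45.1666) (0, 0) (96, 0) (96, 7.3077)]
5. shoelace: 3252.7211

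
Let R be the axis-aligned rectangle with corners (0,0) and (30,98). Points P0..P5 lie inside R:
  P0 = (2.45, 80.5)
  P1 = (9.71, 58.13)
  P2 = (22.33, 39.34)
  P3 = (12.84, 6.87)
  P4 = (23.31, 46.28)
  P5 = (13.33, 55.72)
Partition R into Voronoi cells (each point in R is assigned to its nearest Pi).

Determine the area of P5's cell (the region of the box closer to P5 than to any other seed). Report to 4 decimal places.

Area of P5's cell: 381.0356

1. box [0,30]×[0,98]: [(0, 0) (30, 0) (30, 98) (0, 98)]
2. ⊥bis P5·P0 via (7.89,68.11): [(0, 64.6458) (0, 0) (30, 0) (30, 77.8177)]  |A|=2136.9523
3. ⊥bis P5·P1 via (11.52,56.925): [(23.5413, 74.9819) (0, 39.6211) (0, 0) (30, 0) (30, 77.8177)]  |A|=1842.3951
4. ⊥bis P5·P2 via (17.83,47.53): [(23.5413, 74.9819) (0, 39.6211) (0, 37.7333) (30, 54.2168) (30, 77.8177)]  |A|=463.1435
5. ⊥bis P5·P3 via (13.085,31.295): [(23.5413, 74.9819) (0, 39.6211) (0, 37.7333) (30, 54.2168) (30, 77.8177)]  |A|=463.1435
6. ⊥bis P5·P4 via (18.32,51): [(23.5413, 74.9819) (0, 39.6211) (0, 37.7333) (12.0162, 44.3356) (30, 63.3481) (30, 77.8177)]  |A|=381.0356
7. canonical 6-gon: [(23.5413, 74.9819) (0, 39.6211) (0, 37.7333) (12.0162, 44.3356) (30, 63.3481) (30, 77.8177)]
8. shoelace: 381.0356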